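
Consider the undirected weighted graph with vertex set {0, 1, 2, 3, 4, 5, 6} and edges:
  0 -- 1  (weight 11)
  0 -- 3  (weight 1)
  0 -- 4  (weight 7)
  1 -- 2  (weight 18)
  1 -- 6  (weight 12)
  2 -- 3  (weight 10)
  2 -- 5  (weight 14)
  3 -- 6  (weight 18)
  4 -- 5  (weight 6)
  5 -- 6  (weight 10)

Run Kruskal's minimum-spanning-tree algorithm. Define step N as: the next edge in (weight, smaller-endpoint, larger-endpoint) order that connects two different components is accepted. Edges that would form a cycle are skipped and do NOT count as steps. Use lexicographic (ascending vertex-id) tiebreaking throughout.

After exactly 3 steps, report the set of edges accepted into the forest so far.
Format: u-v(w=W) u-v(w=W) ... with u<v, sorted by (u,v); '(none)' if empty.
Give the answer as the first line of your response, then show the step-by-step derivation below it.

0-3(w=1) 0-4(w=7) 4-5(w=6)

step 1: add edge 0-3 (w=1); MST = {0-3(w=1)}
step 2: add edge 4-5 (w=6); MST = {0-3(w=1) 4-5(w=6)}
step 3: add edge 0-4 (w=7); MST = {0-3(w=1) 0-4(w=7) 4-5(w=6)}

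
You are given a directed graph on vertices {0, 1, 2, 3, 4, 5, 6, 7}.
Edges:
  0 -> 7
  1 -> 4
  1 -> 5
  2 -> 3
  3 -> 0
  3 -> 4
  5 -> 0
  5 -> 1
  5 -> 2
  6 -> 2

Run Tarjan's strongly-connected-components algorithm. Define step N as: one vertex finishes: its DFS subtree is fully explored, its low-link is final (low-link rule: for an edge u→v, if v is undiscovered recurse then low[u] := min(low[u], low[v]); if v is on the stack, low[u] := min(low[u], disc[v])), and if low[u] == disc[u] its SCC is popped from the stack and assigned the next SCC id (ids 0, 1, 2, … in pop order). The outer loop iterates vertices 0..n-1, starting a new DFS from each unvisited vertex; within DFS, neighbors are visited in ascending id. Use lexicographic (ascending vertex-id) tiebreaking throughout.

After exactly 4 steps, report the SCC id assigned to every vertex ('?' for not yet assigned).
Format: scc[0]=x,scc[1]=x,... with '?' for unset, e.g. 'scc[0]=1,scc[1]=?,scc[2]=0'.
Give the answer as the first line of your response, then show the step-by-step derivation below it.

scc[0]=1,scc[1]=?,scc[2]=?,scc[3]=3,scc[4]=2,scc[5]=?,scc[6]=?,scc[7]=0

step 1: low=(low[0]=0,low[1]=?,low[2]=?,low[3]=?,low[4]=?,low[5]=?,low[6]=?,low[7]=1); scc=(scc[0]=?,scc[1]=?,scc[2]=?,scc[3]=?,scc[4]=?,scc[5]=?,scc[6]=?,scc[7]=0)
step 2: low=(low[0]=0,low[1]=?,low[2]=?,low[3]=?,low[4]=?,low[5]=?,low[6]=?,low[7]=1); scc=(scc[0]=1,scc[1]=?,scc[2]=?,scc[3]=?,scc[4]=?,scc[5]=?,scc[6]=?,scc[7]=0)
step 3: low=(low[0]=0,low[1]=2,low[2]=?,low[3]=?,low[4]=3,low[5]=?,low[6]=?,low[7]=1); scc=(scc[0]=1,scc[1]=?,scc[2]=?,scc[3]=?,scc[4]=2,scc[5]=?,scc[6]=?,scc[7]=0)
step 4: low=(low[0]=0,low[1]=2,low[2]=5,low[3]=6,low[4]=3,low[5]=2,low[6]=?,low[7]=1); scc=(scc[0]=1,scc[1]=?,scc[2]=?,scc[3]=3,scc[4]=2,scc[5]=?,scc[6]=?,scc[7]=0)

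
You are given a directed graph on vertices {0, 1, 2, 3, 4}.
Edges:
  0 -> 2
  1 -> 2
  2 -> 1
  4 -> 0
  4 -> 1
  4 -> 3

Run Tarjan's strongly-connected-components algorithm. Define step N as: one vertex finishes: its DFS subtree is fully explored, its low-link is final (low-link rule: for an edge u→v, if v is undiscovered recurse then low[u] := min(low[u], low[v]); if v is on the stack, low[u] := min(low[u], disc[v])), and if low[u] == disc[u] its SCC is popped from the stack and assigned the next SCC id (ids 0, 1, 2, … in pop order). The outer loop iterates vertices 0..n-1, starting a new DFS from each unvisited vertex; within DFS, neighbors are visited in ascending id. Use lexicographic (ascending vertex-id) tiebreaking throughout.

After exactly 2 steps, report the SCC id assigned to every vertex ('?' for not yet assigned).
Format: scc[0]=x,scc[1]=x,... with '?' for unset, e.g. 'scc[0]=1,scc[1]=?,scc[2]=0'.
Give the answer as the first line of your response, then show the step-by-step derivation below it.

scc[0]=?,scc[1]=0,scc[2]=0,scc[3]=?,scc[4]=?

step 1: low=(low[0]=0,low[1]=1,low[2]=1,low[3]=?,low[4]=?); scc=(scc[0]=?,scc[1]=?,scc[2]=?,scc[3]=?,scc[4]=?)
step 2: low=(low[0]=0,low[1]=1,low[2]=1,low[3]=?,low[4]=?); scc=(scc[0]=?,scc[1]=0,scc[2]=0,scc[3]=?,scc[4]=?)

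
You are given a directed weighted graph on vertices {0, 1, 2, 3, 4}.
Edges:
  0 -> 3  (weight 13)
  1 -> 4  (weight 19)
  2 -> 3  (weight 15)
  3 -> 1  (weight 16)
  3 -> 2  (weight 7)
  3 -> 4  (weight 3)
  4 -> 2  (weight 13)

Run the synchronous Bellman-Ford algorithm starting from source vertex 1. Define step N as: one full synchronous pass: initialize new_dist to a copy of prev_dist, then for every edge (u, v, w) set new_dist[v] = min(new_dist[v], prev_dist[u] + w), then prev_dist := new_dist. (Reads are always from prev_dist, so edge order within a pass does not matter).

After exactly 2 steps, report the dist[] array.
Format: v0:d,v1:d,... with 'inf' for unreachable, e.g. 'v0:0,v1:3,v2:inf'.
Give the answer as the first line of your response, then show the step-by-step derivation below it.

v0:inf,v1:0,v2:32,v3:inf,v4:19

step 1: dist = v0:inf,v1:0,v2:inf,v3:inf,v4:19
step 2: dist = v0:inf,v1:0,v2:32,v3:inf,v4:19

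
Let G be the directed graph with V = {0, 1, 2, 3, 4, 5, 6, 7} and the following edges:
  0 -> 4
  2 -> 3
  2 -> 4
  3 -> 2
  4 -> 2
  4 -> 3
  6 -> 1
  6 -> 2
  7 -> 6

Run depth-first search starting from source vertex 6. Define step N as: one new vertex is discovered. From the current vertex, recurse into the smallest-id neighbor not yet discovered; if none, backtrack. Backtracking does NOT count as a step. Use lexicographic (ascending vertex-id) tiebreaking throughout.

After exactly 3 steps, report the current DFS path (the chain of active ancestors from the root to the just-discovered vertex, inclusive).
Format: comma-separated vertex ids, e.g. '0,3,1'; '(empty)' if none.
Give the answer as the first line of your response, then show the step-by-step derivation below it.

6,2

step 1: discover 6; path=6; order=6
step 2: discover 1; path=6>1; order=6,1
step 3: discover 2; path=6>2; order=6,1,2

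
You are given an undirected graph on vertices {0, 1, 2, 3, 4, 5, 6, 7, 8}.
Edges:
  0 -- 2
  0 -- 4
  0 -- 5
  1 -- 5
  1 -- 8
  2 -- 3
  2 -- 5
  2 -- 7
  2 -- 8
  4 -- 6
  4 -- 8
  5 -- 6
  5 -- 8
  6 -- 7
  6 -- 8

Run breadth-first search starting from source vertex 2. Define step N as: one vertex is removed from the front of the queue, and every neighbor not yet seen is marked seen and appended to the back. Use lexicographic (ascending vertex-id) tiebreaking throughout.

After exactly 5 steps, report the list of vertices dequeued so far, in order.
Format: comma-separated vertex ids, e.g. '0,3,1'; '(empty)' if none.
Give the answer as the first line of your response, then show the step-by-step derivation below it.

2,0,3,5,7

step 1: dequeue 2; queue=[0,3,5,7,8]; order=2
step 2: dequeue 0; queue=[3,5,7,8,4]; order=2,0
step 3: dequeue 3; queue=[5,7,8,4]; order=2,0,3
step 4: dequeue 5; queue=[7,8,4,1,6]; order=2,0,3,5
step 5: dequeue 7; queue=[8,4,1,6]; order=2,0,3,5,7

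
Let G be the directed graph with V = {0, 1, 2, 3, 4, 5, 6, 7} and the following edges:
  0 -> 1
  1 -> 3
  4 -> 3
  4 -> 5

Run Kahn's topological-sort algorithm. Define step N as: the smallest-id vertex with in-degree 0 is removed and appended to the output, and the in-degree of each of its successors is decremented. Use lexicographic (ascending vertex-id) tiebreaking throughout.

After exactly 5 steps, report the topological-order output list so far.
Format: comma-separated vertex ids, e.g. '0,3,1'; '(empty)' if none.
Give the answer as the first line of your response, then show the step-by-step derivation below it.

0,1,2,4,3

step 1: output 0; order=[0]; indeg=(0,0,0,2,0,1,0,0)
step 2: output 1; order=[0,1]; indeg=(0,0,0,1,0,1,0,0)
step 3: output 2; order=[0,1,2]; indeg=(0,0,0,1,0,1,0,0)
step 4: output 4; order=[0,1,2,4]; indeg=(0,0,0,0,0,0,0,0)
step 5: output 3; order=[0,1,2,4,3]; indeg=(0,0,0,0,0,0,0,0)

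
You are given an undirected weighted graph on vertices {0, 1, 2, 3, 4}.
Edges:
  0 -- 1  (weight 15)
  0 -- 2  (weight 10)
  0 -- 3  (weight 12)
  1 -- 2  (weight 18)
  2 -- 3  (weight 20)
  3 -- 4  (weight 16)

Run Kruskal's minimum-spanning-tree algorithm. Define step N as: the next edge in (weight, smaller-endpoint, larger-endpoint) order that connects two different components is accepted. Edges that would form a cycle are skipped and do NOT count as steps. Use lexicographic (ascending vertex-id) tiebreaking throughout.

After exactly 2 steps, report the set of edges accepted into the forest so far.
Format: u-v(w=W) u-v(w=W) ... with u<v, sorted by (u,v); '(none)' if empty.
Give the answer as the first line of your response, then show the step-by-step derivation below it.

0-2(w=10) 0-3(w=12)

step 1: add edge 0-2 (w=10); MST = {0-2(w=10)}
step 2: add edge 0-3 (w=12); MST = {0-2(w=10) 0-3(w=12)}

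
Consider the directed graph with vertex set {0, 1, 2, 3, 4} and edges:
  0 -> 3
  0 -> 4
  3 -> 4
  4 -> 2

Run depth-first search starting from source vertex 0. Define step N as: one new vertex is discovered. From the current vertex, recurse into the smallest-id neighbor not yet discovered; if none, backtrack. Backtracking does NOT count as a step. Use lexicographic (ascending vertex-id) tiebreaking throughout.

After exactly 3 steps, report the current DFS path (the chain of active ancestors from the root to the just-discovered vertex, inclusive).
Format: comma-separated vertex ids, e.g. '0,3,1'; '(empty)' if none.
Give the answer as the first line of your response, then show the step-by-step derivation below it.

0,3,4

step 1: discover 0; path=0; order=0
step 2: discover 3; path=0>3; order=0,3
step 3: discover 4; path=0>3>4; order=0,3,4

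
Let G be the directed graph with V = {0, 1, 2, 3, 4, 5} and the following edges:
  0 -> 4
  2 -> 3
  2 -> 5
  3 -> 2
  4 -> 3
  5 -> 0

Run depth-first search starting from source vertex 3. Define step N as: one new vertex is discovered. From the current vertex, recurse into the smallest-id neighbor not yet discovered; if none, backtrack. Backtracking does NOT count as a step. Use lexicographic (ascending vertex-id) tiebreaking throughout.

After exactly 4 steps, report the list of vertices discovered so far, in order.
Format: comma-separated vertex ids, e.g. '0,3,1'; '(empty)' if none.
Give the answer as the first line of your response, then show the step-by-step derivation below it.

3,2,5,0

step 1: discover 3; path=3; order=3
step 2: discover 2; path=3>2; order=3,2
step 3: discover 5; path=3>2>5; order=3,2,5
step 4: discover 0; path=3>2>5>0; order=3,2,5,0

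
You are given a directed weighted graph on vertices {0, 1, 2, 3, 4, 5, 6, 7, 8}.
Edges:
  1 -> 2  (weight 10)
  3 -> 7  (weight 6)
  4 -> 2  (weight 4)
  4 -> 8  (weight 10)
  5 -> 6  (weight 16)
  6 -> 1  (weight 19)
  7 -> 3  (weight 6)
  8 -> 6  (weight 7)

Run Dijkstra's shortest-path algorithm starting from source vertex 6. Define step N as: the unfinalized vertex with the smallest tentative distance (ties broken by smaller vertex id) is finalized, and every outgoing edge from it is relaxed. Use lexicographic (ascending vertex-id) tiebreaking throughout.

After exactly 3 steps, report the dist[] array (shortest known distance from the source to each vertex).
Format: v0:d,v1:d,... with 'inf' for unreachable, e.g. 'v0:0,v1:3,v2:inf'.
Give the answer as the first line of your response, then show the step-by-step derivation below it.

v0:inf,v1:19,v2:29,v3:inf,v4:inf,v5:inf,v6:0,v7:inf,v8:inf

step 1: dist = v0:inf,v1:19,v2:inf,v3:inf,v4:inf,v5:inf,v6:0,v7:inf,v8:inf
step 2: dist = v0:inf,v1:19,v2:29,v3:inf,v4:inf,v5:inf,v6:0,v7:inf,v8:inf
step 3: dist = v0:inf,v1:19,v2:29,v3:inf,v4:inf,v5:inf,v6:0,v7:inf,v8:inf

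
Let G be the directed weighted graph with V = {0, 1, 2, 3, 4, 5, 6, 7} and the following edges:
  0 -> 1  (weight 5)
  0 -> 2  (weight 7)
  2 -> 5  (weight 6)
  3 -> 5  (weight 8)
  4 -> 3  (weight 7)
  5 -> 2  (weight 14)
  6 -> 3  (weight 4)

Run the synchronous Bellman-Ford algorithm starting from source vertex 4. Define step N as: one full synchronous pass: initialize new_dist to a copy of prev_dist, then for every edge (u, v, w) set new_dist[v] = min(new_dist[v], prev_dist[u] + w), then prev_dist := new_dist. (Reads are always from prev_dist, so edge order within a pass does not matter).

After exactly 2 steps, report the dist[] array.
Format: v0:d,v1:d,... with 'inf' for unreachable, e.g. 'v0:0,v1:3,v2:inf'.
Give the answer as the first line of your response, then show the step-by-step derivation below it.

v0:inf,v1:inf,v2:inf,v3:7,v4:0,v5:15,v6:inf,v7:inf

step 1: dist = v0:inf,v1:inf,v2:inf,v3:7,v4:0,v5:inf,v6:inf,v7:inf
step 2: dist = v0:inf,v1:inf,v2:inf,v3:7,v4:0,v5:15,v6:inf,v7:inf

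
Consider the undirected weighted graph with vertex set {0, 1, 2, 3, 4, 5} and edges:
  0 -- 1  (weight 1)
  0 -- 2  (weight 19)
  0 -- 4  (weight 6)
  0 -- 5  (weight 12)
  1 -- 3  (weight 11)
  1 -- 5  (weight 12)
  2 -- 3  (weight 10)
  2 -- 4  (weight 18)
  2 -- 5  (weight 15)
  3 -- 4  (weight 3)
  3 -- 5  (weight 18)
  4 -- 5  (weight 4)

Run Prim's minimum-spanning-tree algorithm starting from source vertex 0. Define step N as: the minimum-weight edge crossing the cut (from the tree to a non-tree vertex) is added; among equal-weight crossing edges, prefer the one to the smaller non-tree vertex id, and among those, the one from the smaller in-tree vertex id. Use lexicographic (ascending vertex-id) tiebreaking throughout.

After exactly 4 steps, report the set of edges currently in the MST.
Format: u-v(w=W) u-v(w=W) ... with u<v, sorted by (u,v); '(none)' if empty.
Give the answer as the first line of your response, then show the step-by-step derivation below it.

0-1(w=1) 0-4(w=6) 3-4(w=3) 4-5(w=4)

step 1: add edge 0-1 (w=1); MST = {0-1(w=1)}
step 2: add edge 0-4 (w=6); MST = {0-1(w=1) 0-4(w=6)}
step 3: add edge 3-4 (w=3); MST = {0-1(w=1) 0-4(w=6) 3-4(w=3)}
step 4: add edge 4-5 (w=4); MST = {0-1(w=1) 0-4(w=6) 3-4(w=3) 4-5(w=4)}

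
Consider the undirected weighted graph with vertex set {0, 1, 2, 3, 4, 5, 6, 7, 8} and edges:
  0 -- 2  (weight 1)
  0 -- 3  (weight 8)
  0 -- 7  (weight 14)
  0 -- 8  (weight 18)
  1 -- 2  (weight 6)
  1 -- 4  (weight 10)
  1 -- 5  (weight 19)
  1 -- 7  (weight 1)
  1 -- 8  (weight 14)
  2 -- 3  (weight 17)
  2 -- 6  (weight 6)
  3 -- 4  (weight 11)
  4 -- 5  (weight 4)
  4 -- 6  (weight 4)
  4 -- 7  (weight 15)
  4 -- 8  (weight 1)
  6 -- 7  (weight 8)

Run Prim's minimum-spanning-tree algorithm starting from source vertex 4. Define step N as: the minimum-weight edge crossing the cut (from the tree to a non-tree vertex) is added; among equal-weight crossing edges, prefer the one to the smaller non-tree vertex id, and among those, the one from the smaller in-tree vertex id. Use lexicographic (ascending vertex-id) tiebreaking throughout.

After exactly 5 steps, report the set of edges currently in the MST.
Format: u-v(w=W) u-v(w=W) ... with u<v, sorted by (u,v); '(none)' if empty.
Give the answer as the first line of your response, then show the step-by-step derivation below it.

0-2(w=1) 2-6(w=6) 4-5(w=4) 4-6(w=4) 4-8(w=1)

step 1: add edge 4-8 (w=1); MST = {4-8(w=1)}
step 2: add edge 4-5 (w=4); MST = {4-5(w=4) 4-8(w=1)}
step 3: add edge 4-6 (w=4); MST = {4-5(w=4) 4-6(w=4) 4-8(w=1)}
step 4: add edge 2-6 (w=6); MST = {2-6(w=6) 4-5(w=4) 4-6(w=4) 4-8(w=1)}
step 5: add edge 0-2 (w=1); MST = {0-2(w=1) 2-6(w=6) 4-5(w=4) 4-6(w=4) 4-8(w=1)}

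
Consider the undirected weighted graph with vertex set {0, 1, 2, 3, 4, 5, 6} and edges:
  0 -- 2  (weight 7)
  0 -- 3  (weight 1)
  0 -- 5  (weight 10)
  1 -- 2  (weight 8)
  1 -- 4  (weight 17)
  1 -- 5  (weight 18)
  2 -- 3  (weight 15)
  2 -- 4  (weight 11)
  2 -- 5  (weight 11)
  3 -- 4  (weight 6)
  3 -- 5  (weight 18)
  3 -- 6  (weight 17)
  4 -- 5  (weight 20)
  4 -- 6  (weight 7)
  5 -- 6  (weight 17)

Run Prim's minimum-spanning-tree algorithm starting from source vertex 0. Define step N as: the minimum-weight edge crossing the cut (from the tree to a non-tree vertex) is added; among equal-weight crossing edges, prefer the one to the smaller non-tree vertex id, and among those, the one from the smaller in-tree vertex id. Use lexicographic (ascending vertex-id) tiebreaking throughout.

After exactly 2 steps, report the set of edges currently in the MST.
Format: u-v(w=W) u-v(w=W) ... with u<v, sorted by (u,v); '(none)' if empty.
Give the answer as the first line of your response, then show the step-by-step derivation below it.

0-3(w=1) 3-4(w=6)

step 1: add edge 0-3 (w=1); MST = {0-3(w=1)}
step 2: add edge 3-4 (w=6); MST = {0-3(w=1) 3-4(w=6)}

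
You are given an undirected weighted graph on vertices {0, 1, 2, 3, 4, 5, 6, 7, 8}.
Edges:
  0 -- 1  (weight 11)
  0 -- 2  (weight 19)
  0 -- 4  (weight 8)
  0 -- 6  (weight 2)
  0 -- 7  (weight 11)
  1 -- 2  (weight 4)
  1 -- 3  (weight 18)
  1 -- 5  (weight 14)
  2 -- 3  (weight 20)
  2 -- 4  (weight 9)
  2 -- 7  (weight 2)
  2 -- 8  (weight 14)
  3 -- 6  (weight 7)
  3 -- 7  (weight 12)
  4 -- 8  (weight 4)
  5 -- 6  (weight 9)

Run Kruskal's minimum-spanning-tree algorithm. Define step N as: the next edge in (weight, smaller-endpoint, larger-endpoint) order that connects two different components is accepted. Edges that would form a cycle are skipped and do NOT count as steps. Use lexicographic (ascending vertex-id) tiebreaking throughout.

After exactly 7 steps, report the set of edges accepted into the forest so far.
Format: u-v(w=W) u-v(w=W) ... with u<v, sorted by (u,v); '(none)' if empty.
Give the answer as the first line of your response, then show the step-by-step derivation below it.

0-4(w=8) 0-6(w=2) 1-2(w=4) 2-4(w=9) 2-7(w=2) 3-6(w=7) 4-8(w=4)

step 1: add edge 0-6 (w=2); MST = {0-6(w=2)}
step 2: add edge 2-7 (w=2); MST = {0-6(w=2) 2-7(w=2)}
step 3: add edge 1-2 (w=4); MST = {0-6(w=2) 1-2(w=4) 2-7(w=2)}
step 4: add edge 4-8 (w=4); MST = {0-6(w=2) 1-2(w=4) 2-7(w=2) 4-8(w=4)}
step 5: add edge 3-6 (w=7); MST = {0-6(w=2) 1-2(w=4) 2-7(w=2) 3-6(w=7) 4-8(w=4)}
step 6: add edge 0-4 (w=8); MST = {0-4(w=8) 0-6(w=2) 1-2(w=4) 2-7(w=2) 3-6(w=7) 4-8(w=4)}
step 7: add edge 2-4 (w=9); MST = {0-4(w=8) 0-6(w=2) 1-2(w=4) 2-4(w=9) 2-7(w=2) 3-6(w=7) 4-8(w=4)}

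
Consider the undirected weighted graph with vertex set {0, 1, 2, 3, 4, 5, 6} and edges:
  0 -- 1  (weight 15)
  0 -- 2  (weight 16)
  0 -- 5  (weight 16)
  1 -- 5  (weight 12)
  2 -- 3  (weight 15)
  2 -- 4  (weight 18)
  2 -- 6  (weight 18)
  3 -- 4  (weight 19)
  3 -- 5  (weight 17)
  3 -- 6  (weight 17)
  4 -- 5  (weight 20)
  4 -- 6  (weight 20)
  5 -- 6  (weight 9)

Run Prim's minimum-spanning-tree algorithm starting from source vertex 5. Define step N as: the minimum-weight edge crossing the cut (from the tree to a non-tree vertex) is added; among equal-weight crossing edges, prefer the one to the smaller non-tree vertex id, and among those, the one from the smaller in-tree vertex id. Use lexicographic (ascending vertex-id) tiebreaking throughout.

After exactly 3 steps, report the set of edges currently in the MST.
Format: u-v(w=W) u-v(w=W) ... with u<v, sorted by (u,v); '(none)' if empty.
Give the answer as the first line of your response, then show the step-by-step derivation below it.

0-1(w=15) 1-5(w=12) 5-6(w=9)

step 1: add edge 5-6 (w=9); MST = {5-6(w=9)}
step 2: add edge 1-5 (w=12); MST = {1-5(w=12) 5-6(w=9)}
step 3: add edge 0-1 (w=15); MST = {0-1(w=15) 1-5(w=12) 5-6(w=9)}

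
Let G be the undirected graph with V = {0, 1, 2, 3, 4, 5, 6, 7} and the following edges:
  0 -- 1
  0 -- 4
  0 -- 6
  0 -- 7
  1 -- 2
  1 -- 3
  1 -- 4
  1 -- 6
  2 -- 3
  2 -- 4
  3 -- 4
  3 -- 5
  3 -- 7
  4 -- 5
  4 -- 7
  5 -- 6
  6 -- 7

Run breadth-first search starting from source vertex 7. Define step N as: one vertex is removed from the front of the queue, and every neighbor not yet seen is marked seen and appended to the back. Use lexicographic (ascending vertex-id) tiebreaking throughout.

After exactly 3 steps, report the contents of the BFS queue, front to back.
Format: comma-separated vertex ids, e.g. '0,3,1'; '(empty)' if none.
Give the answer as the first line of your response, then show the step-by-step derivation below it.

4,6,1,2,5

step 1: dequeue 7; queue=[0,3,4,6]; order=7
step 2: dequeue 0; queue=[3,4,6,1]; order=7,0
step 3: dequeue 3; queue=[4,6,1,2,5]; order=7,0,3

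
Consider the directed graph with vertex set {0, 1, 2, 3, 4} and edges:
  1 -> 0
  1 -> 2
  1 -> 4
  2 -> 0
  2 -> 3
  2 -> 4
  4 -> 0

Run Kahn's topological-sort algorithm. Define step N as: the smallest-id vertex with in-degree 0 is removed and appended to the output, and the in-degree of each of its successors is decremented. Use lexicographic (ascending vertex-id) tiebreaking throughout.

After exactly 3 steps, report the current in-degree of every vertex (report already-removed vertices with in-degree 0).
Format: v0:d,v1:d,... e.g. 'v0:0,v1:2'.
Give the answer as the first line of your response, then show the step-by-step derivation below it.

v0:1,v1:0,v2:0,v3:0,v4:0

step 1: output 1; order=[1]; indeg=(2,0,0,1,1)
step 2: output 2; order=[1,2]; indeg=(1,0,0,0,0)
step 3: output 3; order=[1,2,3]; indeg=(1,0,0,0,0)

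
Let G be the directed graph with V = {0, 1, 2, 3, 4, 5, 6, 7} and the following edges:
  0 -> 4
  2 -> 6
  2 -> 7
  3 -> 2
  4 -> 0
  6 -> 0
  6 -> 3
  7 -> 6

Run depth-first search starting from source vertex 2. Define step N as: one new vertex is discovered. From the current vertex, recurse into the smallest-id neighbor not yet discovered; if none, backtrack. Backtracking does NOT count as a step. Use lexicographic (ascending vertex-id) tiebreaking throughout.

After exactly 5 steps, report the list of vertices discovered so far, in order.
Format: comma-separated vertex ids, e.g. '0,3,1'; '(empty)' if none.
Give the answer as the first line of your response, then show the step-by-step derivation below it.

2,6,0,4,3

step 1: discover 2; path=2; order=2
step 2: discover 6; path=2>6; order=2,6
step 3: discover 0; path=2>6>0; order=2,6,0
step 4: discover 4; path=2>6>0>4; order=2,6,0,4
step 5: discover 3; path=2>6>3; order=2,6,0,4,3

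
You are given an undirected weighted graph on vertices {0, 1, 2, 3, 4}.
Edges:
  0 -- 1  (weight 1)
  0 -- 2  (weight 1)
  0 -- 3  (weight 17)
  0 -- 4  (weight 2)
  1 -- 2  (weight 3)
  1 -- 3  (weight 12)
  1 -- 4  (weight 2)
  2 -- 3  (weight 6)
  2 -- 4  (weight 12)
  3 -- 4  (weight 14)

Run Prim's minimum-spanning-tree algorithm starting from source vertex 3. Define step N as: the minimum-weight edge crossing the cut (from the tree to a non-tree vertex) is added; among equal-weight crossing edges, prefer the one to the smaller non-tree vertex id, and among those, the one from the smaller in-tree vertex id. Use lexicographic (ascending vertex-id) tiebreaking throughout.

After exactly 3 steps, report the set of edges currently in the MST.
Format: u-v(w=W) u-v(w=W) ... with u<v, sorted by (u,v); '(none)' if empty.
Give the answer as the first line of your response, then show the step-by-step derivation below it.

0-1(w=1) 0-2(w=1) 2-3(w=6)

step 1: add edge 2-3 (w=6); MST = {2-3(w=6)}
step 2: add edge 0-2 (w=1); MST = {0-2(w=1) 2-3(w=6)}
step 3: add edge 0-1 (w=1); MST = {0-1(w=1) 0-2(w=1) 2-3(w=6)}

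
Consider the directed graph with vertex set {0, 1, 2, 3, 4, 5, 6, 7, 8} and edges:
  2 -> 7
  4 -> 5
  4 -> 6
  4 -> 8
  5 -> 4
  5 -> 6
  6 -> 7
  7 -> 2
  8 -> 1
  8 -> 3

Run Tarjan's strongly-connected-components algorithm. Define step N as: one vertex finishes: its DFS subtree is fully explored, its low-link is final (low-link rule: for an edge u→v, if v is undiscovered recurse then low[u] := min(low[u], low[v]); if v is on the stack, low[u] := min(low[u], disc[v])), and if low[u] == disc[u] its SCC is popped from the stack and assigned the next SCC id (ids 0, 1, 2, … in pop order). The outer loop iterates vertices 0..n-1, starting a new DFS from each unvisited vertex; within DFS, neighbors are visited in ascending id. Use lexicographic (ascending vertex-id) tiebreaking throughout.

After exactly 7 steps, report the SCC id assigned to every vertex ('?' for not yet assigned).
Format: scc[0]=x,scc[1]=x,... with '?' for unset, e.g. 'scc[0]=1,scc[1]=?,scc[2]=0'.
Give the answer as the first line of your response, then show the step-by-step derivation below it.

scc[0]=0,scc[1]=1,scc[2]=2,scc[3]=3,scc[4]=?,scc[5]=?,scc[6]=4,scc[7]=2,scc[8]=?

step 1: low=(low[0]=0,low[1]=?,low[2]=?,low[3]=?,low[4]=?,low[5]=?,low[6]=?,low[7]=?,low[8]=?); scc=(scc[0]=0,scc[1]=?,scc[2]=?,scc[3]=?,scc[4]=?,scc[5]=?,scc[6]=?,scc[7]=?,scc[8]=?)
step 2: low=(low[0]=0,low[1]=1,low[2]=?,low[3]=?,low[4]=?,low[5]=?,low[6]=?,low[7]=?,low[8]=?); scc=(scc[0]=0,scc[1]=1,scc[2]=?,scc[3]=?,scc[4]=?,scc[5]=?,scc[6]=?,scc[7]=?,scc[8]=?)
step 3: low=(low[0]=0,low[1]=1,low[2]=2,low[3]=?,low[4]=?,low[5]=?,low[6]=?,low[7]=2,low[8]=?); scc=(scc[0]=0,scc[1]=1,scc[2]=?,scc[3]=?,scc[4]=?,scc[5]=?,scc[6]=?,scc[7]=?,scc[8]=?)
step 4: low=(low[0]=0,low[1]=1,low[2]=2,low[3]=?,low[4]=?,low[5]=?,low[6]=?,low[7]=2,low[8]=?); scc=(scc[0]=0,scc[1]=1,scc[2]=2,scc[3]=?,scc[4]=?,scc[5]=?,scc[6]=?,scc[7]=2,scc[8]=?)
step 5: low=(low[0]=0,low[1]=1,low[2]=2,low[3]=4,low[4]=?,low[5]=?,low[6]=?,low[7]=2,low[8]=?); scc=(scc[0]=0,scc[1]=1,scc[2]=2,scc[3]=3,scc[4]=?,scc[5]=?,scc[6]=?,scc[7]=2,scc[8]=?)
step 6: low=(low[0]=0,low[1]=1,low[2]=2,low[3]=4,low[4]=5,low[5]=5,low[6]=7,low[7]=2,low[8]=?); scc=(scc[0]=0,scc[1]=1,scc[2]=2,scc[3]=3,scc[4]=?,scc[5]=?,scc[6]=4,scc[7]=2,scc[8]=?)
step 7: low=(low[0]=0,low[1]=1,low[2]=2,low[3]=4,low[4]=5,low[5]=5,low[6]=7,low[7]=2,low[8]=?); scc=(scc[0]=0,scc[1]=1,scc[2]=2,scc[3]=3,scc[4]=?,scc[5]=?,scc[6]=4,scc[7]=2,scc[8]=?)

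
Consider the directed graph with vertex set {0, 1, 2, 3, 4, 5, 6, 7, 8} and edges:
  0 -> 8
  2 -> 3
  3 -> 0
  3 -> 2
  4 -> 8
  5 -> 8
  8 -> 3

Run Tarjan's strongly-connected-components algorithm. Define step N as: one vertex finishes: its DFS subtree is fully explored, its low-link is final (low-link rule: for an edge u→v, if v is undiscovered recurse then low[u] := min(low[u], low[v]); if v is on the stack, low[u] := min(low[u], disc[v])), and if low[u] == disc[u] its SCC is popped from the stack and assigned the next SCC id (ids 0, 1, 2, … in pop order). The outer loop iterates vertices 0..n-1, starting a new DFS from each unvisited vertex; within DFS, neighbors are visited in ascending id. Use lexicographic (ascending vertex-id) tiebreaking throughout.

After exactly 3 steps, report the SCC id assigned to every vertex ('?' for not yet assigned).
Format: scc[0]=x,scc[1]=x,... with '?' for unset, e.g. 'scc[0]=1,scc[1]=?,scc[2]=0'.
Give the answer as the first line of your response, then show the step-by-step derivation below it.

scc[0]=?,scc[1]=?,scc[2]=?,scc[3]=?,scc[4]=?,scc[5]=?,scc[6]=?,scc[7]=?,scc[8]=?

step 1: low=(low[0]=0,low[1]=?,low[2]=2,low[3]=0,low[4]=?,low[5]=?,low[6]=?,low[7]=?,low[8]=1); scc=(scc[0]=?,scc[1]=?,scc[2]=?,scc[3]=?,scc[4]=?,scc[5]=?,scc[6]=?,scc[7]=?,scc[8]=?)
step 2: low=(low[0]=0,low[1]=?,low[2]=2,low[3]=0,low[4]=?,low[5]=?,low[6]=?,low[7]=?,low[8]=1); scc=(scc[0]=?,scc[1]=?,scc[2]=?,scc[3]=?,scc[4]=?,scc[5]=?,scc[6]=?,scc[7]=?,scc[8]=?)
step 3: low=(low[0]=0,low[1]=?,low[2]=2,low[3]=0,low[4]=?,low[5]=?,low[6]=?,low[7]=?,low[8]=0); scc=(scc[0]=?,scc[1]=?,scc[2]=?,scc[3]=?,scc[4]=?,scc[5]=?,scc[6]=?,scc[7]=?,scc[8]=?)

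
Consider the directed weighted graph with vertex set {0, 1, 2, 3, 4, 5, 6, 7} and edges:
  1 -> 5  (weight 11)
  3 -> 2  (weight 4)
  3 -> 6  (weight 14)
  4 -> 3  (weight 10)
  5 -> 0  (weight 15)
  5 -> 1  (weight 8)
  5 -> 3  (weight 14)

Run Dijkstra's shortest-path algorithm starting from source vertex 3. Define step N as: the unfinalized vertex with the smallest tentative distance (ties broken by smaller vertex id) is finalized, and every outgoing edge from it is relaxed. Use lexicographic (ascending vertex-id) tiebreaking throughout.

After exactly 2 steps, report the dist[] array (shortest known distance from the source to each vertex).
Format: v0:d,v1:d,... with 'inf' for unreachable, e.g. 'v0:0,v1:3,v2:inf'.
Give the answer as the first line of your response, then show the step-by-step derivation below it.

v0:inf,v1:inf,v2:4,v3:0,v4:inf,v5:inf,v6:14,v7:inf

step 1: dist = v0:inf,v1:inf,v2:4,v3:0,v4:inf,v5:inf,v6:14,v7:inf
step 2: dist = v0:inf,v1:inf,v2:4,v3:0,v4:inf,v5:inf,v6:14,v7:inf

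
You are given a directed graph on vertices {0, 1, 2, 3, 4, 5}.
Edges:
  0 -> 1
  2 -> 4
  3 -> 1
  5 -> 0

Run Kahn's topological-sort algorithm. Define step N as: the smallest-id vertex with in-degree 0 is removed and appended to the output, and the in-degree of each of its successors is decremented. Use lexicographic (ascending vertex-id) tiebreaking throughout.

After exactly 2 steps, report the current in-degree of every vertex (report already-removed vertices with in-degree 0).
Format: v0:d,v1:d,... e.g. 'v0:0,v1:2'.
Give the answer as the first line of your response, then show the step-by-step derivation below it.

v0:1,v1:1,v2:0,v3:0,v4:0,v5:0

step 1: output 2; order=[2]; indeg=(1,2,0,0,0,0)
step 2: output 3; order=[2,3]; indeg=(1,1,0,0,0,0)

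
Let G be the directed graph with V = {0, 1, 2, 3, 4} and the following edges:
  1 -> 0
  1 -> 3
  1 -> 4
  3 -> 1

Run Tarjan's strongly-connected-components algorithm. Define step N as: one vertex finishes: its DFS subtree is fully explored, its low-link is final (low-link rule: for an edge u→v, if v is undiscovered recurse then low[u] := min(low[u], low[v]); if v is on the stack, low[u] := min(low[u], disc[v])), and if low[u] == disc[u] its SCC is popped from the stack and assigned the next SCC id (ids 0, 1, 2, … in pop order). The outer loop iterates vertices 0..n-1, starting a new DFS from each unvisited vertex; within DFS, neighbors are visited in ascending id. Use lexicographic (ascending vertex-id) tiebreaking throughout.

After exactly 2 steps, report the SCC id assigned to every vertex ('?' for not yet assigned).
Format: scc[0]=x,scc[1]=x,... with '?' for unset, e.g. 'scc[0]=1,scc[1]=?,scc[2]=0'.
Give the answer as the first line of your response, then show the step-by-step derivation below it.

scc[0]=0,scc[1]=?,scc[2]=?,scc[3]=?,scc[4]=?

step 1: low=(low[0]=0,low[1]=?,low[2]=?,low[3]=?,low[4]=?); scc=(scc[0]=0,scc[1]=?,scc[2]=?,scc[3]=?,scc[4]=?)
step 2: low=(low[0]=0,low[1]=1,low[2]=?,low[3]=1,low[4]=?); scc=(scc[0]=0,scc[1]=?,scc[2]=?,scc[3]=?,scc[4]=?)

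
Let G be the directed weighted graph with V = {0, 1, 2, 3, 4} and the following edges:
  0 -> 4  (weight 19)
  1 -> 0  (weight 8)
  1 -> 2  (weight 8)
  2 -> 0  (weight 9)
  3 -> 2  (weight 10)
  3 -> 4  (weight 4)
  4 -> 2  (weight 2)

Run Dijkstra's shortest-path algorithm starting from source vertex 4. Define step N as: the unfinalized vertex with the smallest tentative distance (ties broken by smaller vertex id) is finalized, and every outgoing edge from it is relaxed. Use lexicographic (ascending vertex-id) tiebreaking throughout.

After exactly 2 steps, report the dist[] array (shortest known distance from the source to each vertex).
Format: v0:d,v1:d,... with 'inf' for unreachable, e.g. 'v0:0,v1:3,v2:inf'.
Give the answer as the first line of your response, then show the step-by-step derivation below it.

v0:11,v1:inf,v2:2,v3:inf,v4:0

step 1: dist = v0:inf,v1:inf,v2:2,v3:inf,v4:0
step 2: dist = v0:11,v1:inf,v2:2,v3:inf,v4:0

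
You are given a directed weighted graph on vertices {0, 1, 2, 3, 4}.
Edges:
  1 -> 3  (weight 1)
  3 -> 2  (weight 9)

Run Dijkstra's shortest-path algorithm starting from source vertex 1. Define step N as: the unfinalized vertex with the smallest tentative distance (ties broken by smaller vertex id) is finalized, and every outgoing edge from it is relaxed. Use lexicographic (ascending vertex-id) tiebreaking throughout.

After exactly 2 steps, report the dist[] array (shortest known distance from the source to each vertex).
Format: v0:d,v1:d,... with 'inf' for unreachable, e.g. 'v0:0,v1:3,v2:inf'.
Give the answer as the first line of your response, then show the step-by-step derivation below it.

v0:inf,v1:0,v2:10,v3:1,v4:inf

step 1: dist = v0:inf,v1:0,v2:inf,v3:1,v4:inf
step 2: dist = v0:inf,v1:0,v2:10,v3:1,v4:inf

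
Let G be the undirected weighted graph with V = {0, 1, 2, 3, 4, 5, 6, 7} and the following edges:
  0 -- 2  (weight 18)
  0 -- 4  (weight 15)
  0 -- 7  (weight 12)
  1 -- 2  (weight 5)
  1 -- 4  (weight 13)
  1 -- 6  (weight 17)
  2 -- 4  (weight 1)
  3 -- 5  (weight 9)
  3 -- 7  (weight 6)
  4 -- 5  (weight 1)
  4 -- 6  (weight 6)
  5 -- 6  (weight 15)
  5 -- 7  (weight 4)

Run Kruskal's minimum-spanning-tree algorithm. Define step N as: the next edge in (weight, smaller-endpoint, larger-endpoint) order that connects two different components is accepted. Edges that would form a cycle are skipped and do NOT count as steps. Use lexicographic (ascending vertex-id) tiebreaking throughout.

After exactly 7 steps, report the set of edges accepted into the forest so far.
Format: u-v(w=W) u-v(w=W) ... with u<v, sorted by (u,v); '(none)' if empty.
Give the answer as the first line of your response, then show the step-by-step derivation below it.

0-7(w=12) 1-2(w=5) 2-4(w=1) 3-7(w=6) 4-5(w=1) 4-6(w=6) 5-7(w=4)

step 1: add edge 2-4 (w=1); MST = {2-4(w=1)}
step 2: add edge 4-5 (w=1); MST = {2-4(w=1) 4-5(w=1)}
step 3: add edge 5-7 (w=4); MST = {2-4(w=1) 4-5(w=1) 5-7(w=4)}
step 4: add edge 1-2 (w=5); MST = {1-2(w=5) 2-4(w=1) 4-5(w=1) 5-7(w=4)}
step 5: add edge 3-7 (w=6); MST = {1-2(w=5) 2-4(w=1) 3-7(w=6) 4-5(w=1) 5-7(w=4)}
step 6: add edge 4-6 (w=6); MST = {1-2(w=5) 2-4(w=1) 3-7(w=6) 4-5(w=1) 4-6(w=6) 5-7(w=4)}
step 7: add edge 0-7 (w=12); MST = {0-7(w=12) 1-2(w=5) 2-4(w=1) 3-7(w=6) 4-5(w=1) 4-6(w=6) 5-7(w=4)}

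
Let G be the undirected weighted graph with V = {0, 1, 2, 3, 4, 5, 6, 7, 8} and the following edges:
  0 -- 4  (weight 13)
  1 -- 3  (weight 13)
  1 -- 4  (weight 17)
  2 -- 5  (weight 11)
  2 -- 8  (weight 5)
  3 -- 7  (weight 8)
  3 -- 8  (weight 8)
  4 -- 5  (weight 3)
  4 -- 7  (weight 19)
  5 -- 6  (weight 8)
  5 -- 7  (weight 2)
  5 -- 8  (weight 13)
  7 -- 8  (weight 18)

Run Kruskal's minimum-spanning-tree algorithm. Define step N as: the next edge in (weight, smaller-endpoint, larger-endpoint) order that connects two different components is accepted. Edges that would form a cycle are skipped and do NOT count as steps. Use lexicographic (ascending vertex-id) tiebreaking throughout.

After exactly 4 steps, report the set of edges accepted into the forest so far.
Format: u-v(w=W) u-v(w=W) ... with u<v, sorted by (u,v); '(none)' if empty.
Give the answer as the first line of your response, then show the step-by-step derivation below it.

2-8(w=5) 3-7(w=8) 4-5(w=3) 5-7(w=2)

step 1: add edge 5-7 (w=2); MST = {5-7(w=2)}
step 2: add edge 4-5 (w=3); MST = {4-5(w=3) 5-7(w=2)}
step 3: add edge 2-8 (w=5); MST = {2-8(w=5) 4-5(w=3) 5-7(w=2)}
step 4: add edge 3-7 (w=8); MST = {2-8(w=5) 3-7(w=8) 4-5(w=3) 5-7(w=2)}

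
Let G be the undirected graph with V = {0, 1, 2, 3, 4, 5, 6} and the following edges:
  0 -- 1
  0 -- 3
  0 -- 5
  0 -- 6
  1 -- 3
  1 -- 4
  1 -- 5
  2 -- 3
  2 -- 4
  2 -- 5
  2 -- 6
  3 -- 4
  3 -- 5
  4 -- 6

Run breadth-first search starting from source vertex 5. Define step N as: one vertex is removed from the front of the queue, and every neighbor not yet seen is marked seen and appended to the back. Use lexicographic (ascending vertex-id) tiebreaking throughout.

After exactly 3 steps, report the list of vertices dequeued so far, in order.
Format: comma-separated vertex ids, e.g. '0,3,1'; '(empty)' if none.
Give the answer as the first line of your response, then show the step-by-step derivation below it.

5,0,1

step 1: dequeue 5; queue=[0,1,2,3]; order=5
step 2: dequeue 0; queue=[1,2,3,6]; order=5,0
step 3: dequeue 1; queue=[2,3,6,4]; order=5,0,1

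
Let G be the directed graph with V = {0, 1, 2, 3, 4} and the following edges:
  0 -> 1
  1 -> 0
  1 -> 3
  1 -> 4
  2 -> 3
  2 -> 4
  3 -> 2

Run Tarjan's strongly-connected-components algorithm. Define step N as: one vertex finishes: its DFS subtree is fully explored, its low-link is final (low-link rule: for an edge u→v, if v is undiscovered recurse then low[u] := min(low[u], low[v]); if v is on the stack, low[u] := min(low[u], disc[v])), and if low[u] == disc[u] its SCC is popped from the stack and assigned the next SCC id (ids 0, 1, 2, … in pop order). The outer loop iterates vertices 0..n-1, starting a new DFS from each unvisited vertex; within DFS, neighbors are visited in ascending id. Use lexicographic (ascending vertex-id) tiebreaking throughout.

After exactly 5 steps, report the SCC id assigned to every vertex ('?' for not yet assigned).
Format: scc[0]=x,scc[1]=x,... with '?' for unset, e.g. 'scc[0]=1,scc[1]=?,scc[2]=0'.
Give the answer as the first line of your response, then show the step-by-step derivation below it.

scc[0]=2,scc[1]=2,scc[2]=1,scc[3]=1,scc[4]=0

step 1: low=(low[0]=0,low[1]=0,low[2]=2,low[3]=2,low[4]=4); scc=(scc[0]=?,scc[1]=?,scc[2]=?,scc[3]=?,scc[4]=0)
step 2: low=(low[0]=0,low[1]=0,low[2]=2,low[3]=2,low[4]=4); scc=(scc[0]=?,scc[1]=?,scc[2]=?,scc[3]=?,scc[4]=0)
step 3: low=(low[0]=0,low[1]=0,low[2]=2,low[3]=2,low[4]=4); scc=(scc[0]=?,scc[1]=?,scc[2]=1,scc[3]=1,scc[4]=0)
step 4: low=(low[0]=0,low[1]=0,low[2]=2,low[3]=2,low[4]=4); scc=(scc[0]=?,scc[1]=?,scc[2]=1,scc[3]=1,scc[4]=0)
step 5: low=(low[0]=0,low[1]=0,low[2]=2,low[3]=2,low[4]=4); scc=(scc[0]=2,scc[1]=2,scc[2]=1,scc[3]=1,scc[4]=0)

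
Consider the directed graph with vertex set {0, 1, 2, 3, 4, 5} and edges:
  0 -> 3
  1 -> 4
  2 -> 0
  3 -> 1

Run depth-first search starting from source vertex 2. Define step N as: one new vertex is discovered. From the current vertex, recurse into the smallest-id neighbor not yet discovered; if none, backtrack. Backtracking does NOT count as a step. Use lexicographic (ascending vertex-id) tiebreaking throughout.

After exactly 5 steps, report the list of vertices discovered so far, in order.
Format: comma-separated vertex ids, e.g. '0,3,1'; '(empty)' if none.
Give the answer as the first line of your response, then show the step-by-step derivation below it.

2,0,3,1,4

step 1: discover 2; path=2; order=2
step 2: discover 0; path=2>0; order=2,0
step 3: discover 3; path=2>0>3; order=2,0,3
step 4: discover 1; path=2>0>3>1; order=2,0,3,1
step 5: discover 4; path=2>0>3>1>4; order=2,0,3,1,4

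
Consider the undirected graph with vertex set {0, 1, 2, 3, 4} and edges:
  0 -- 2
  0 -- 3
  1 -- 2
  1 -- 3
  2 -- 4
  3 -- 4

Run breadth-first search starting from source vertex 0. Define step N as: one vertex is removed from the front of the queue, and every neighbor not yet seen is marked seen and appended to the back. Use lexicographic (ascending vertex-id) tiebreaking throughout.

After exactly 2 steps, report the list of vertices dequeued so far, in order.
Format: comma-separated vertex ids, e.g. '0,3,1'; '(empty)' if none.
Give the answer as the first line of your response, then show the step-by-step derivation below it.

0,2

step 1: dequeue 0; queue=[2,3]; order=0
step 2: dequeue 2; queue=[3,1,4]; order=0,2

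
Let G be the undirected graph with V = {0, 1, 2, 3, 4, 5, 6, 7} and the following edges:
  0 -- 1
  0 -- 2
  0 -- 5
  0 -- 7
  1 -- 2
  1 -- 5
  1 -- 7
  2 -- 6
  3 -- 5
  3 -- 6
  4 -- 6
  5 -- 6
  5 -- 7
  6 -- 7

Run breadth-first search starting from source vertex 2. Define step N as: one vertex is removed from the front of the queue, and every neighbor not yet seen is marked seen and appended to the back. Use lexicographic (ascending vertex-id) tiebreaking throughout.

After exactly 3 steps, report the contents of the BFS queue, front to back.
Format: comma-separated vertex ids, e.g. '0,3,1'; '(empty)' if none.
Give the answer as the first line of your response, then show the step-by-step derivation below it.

6,5,7

step 1: dequeue 2; queue=[0,1,6]; order=2
step 2: dequeue 0; queue=[1,6,5,7]; order=2,0
step 3: dequeue 1; queue=[6,5,7]; order=2,0,1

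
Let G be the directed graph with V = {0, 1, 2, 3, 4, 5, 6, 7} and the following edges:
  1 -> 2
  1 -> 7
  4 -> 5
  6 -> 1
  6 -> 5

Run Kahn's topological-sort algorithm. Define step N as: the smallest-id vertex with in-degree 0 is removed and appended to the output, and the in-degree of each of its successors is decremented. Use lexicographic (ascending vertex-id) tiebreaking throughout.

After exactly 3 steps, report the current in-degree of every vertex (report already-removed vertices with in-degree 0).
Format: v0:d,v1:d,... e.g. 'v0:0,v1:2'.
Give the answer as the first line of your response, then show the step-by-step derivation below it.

v0:0,v1:1,v2:1,v3:0,v4:0,v5:1,v6:0,v7:1

step 1: output 0; order=[0]; indeg=(0,1,1,0,0,2,0,1)
step 2: output 3; order=[0,3]; indeg=(0,1,1,0,0,2,0,1)
step 3: output 4; order=[0,3,4]; indeg=(0,1,1,0,0,1,0,1)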